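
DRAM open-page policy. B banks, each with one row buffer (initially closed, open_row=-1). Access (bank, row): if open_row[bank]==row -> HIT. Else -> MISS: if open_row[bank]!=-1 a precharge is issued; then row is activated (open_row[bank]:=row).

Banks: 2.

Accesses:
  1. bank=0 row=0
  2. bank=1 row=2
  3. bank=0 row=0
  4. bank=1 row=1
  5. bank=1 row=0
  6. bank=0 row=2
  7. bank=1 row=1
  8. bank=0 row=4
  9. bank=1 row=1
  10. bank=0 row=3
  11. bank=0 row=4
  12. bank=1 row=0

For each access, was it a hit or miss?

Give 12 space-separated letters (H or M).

Answer: M M H M M M M M H M M M

Derivation:
Acc 1: bank0 row0 -> MISS (open row0); precharges=0
Acc 2: bank1 row2 -> MISS (open row2); precharges=0
Acc 3: bank0 row0 -> HIT
Acc 4: bank1 row1 -> MISS (open row1); precharges=1
Acc 5: bank1 row0 -> MISS (open row0); precharges=2
Acc 6: bank0 row2 -> MISS (open row2); precharges=3
Acc 7: bank1 row1 -> MISS (open row1); precharges=4
Acc 8: bank0 row4 -> MISS (open row4); precharges=5
Acc 9: bank1 row1 -> HIT
Acc 10: bank0 row3 -> MISS (open row3); precharges=6
Acc 11: bank0 row4 -> MISS (open row4); precharges=7
Acc 12: bank1 row0 -> MISS (open row0); precharges=8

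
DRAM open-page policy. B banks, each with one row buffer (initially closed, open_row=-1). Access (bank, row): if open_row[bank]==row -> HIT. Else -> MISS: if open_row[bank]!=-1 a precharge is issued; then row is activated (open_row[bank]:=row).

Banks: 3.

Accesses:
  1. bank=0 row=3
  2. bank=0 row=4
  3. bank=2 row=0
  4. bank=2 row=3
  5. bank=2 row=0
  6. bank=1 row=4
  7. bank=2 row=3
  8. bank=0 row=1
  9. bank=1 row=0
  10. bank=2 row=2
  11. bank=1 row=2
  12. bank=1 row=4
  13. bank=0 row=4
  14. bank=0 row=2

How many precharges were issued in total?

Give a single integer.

Acc 1: bank0 row3 -> MISS (open row3); precharges=0
Acc 2: bank0 row4 -> MISS (open row4); precharges=1
Acc 3: bank2 row0 -> MISS (open row0); precharges=1
Acc 4: bank2 row3 -> MISS (open row3); precharges=2
Acc 5: bank2 row0 -> MISS (open row0); precharges=3
Acc 6: bank1 row4 -> MISS (open row4); precharges=3
Acc 7: bank2 row3 -> MISS (open row3); precharges=4
Acc 8: bank0 row1 -> MISS (open row1); precharges=5
Acc 9: bank1 row0 -> MISS (open row0); precharges=6
Acc 10: bank2 row2 -> MISS (open row2); precharges=7
Acc 11: bank1 row2 -> MISS (open row2); precharges=8
Acc 12: bank1 row4 -> MISS (open row4); precharges=9
Acc 13: bank0 row4 -> MISS (open row4); precharges=10
Acc 14: bank0 row2 -> MISS (open row2); precharges=11

Answer: 11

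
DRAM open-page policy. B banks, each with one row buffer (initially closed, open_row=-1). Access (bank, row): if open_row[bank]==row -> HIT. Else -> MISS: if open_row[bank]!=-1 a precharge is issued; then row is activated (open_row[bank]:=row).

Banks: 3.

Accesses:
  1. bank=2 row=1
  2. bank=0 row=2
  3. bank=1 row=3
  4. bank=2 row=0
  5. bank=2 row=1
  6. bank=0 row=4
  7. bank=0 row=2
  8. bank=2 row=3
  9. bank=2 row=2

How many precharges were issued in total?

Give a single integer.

Acc 1: bank2 row1 -> MISS (open row1); precharges=0
Acc 2: bank0 row2 -> MISS (open row2); precharges=0
Acc 3: bank1 row3 -> MISS (open row3); precharges=0
Acc 4: bank2 row0 -> MISS (open row0); precharges=1
Acc 5: bank2 row1 -> MISS (open row1); precharges=2
Acc 6: bank0 row4 -> MISS (open row4); precharges=3
Acc 7: bank0 row2 -> MISS (open row2); precharges=4
Acc 8: bank2 row3 -> MISS (open row3); precharges=5
Acc 9: bank2 row2 -> MISS (open row2); precharges=6

Answer: 6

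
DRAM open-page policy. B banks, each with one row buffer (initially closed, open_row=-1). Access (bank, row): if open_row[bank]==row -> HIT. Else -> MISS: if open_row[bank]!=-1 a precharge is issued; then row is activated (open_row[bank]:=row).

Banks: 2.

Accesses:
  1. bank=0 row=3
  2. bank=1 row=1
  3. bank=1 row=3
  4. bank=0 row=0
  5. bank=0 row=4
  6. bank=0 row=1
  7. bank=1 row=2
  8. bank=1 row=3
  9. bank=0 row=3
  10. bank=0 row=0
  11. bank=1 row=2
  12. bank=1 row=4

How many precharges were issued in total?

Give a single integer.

Acc 1: bank0 row3 -> MISS (open row3); precharges=0
Acc 2: bank1 row1 -> MISS (open row1); precharges=0
Acc 3: bank1 row3 -> MISS (open row3); precharges=1
Acc 4: bank0 row0 -> MISS (open row0); precharges=2
Acc 5: bank0 row4 -> MISS (open row4); precharges=3
Acc 6: bank0 row1 -> MISS (open row1); precharges=4
Acc 7: bank1 row2 -> MISS (open row2); precharges=5
Acc 8: bank1 row3 -> MISS (open row3); precharges=6
Acc 9: bank0 row3 -> MISS (open row3); precharges=7
Acc 10: bank0 row0 -> MISS (open row0); precharges=8
Acc 11: bank1 row2 -> MISS (open row2); precharges=9
Acc 12: bank1 row4 -> MISS (open row4); precharges=10

Answer: 10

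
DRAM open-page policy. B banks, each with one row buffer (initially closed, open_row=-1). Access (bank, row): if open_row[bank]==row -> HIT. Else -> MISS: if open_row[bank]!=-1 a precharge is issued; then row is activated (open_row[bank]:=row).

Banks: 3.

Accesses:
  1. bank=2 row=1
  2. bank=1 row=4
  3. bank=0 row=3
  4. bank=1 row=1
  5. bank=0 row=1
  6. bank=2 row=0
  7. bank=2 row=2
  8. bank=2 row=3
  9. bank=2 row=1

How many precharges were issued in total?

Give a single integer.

Answer: 6

Derivation:
Acc 1: bank2 row1 -> MISS (open row1); precharges=0
Acc 2: bank1 row4 -> MISS (open row4); precharges=0
Acc 3: bank0 row3 -> MISS (open row3); precharges=0
Acc 4: bank1 row1 -> MISS (open row1); precharges=1
Acc 5: bank0 row1 -> MISS (open row1); precharges=2
Acc 6: bank2 row0 -> MISS (open row0); precharges=3
Acc 7: bank2 row2 -> MISS (open row2); precharges=4
Acc 8: bank2 row3 -> MISS (open row3); precharges=5
Acc 9: bank2 row1 -> MISS (open row1); precharges=6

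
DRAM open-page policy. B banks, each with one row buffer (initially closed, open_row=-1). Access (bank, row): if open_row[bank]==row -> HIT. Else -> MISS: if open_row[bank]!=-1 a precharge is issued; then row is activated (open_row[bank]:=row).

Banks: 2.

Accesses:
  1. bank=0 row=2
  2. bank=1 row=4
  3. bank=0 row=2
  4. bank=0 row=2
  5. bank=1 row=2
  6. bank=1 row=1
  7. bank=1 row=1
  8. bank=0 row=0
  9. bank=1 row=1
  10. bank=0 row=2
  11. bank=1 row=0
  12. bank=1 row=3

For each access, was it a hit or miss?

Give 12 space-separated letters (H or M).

Acc 1: bank0 row2 -> MISS (open row2); precharges=0
Acc 2: bank1 row4 -> MISS (open row4); precharges=0
Acc 3: bank0 row2 -> HIT
Acc 4: bank0 row2 -> HIT
Acc 5: bank1 row2 -> MISS (open row2); precharges=1
Acc 6: bank1 row1 -> MISS (open row1); precharges=2
Acc 7: bank1 row1 -> HIT
Acc 8: bank0 row0 -> MISS (open row0); precharges=3
Acc 9: bank1 row1 -> HIT
Acc 10: bank0 row2 -> MISS (open row2); precharges=4
Acc 11: bank1 row0 -> MISS (open row0); precharges=5
Acc 12: bank1 row3 -> MISS (open row3); precharges=6

Answer: M M H H M M H M H M M M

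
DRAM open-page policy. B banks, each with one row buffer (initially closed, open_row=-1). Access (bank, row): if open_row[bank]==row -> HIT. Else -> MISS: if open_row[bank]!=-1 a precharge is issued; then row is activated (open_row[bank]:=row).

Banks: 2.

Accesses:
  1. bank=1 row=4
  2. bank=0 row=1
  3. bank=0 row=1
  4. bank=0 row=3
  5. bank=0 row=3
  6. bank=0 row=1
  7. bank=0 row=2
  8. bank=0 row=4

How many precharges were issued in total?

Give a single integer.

Answer: 4

Derivation:
Acc 1: bank1 row4 -> MISS (open row4); precharges=0
Acc 2: bank0 row1 -> MISS (open row1); precharges=0
Acc 3: bank0 row1 -> HIT
Acc 4: bank0 row3 -> MISS (open row3); precharges=1
Acc 5: bank0 row3 -> HIT
Acc 6: bank0 row1 -> MISS (open row1); precharges=2
Acc 7: bank0 row2 -> MISS (open row2); precharges=3
Acc 8: bank0 row4 -> MISS (open row4); precharges=4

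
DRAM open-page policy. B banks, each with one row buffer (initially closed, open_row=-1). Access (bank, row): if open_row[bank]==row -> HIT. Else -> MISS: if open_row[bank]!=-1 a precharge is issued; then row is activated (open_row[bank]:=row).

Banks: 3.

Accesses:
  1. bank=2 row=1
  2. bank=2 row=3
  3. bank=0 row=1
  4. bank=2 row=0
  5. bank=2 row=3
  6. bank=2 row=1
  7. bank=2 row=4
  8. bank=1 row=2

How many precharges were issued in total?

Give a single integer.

Answer: 5

Derivation:
Acc 1: bank2 row1 -> MISS (open row1); precharges=0
Acc 2: bank2 row3 -> MISS (open row3); precharges=1
Acc 3: bank0 row1 -> MISS (open row1); precharges=1
Acc 4: bank2 row0 -> MISS (open row0); precharges=2
Acc 5: bank2 row3 -> MISS (open row3); precharges=3
Acc 6: bank2 row1 -> MISS (open row1); precharges=4
Acc 7: bank2 row4 -> MISS (open row4); precharges=5
Acc 8: bank1 row2 -> MISS (open row2); precharges=5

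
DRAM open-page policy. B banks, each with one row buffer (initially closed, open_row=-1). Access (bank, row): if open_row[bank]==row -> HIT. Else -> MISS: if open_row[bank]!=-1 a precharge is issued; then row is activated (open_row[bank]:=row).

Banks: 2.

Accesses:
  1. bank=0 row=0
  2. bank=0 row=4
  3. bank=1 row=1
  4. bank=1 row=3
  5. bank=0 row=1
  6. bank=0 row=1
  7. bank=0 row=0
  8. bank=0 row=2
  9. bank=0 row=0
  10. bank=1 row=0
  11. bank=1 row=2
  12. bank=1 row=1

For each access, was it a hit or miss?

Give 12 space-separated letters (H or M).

Acc 1: bank0 row0 -> MISS (open row0); precharges=0
Acc 2: bank0 row4 -> MISS (open row4); precharges=1
Acc 3: bank1 row1 -> MISS (open row1); precharges=1
Acc 4: bank1 row3 -> MISS (open row3); precharges=2
Acc 5: bank0 row1 -> MISS (open row1); precharges=3
Acc 6: bank0 row1 -> HIT
Acc 7: bank0 row0 -> MISS (open row0); precharges=4
Acc 8: bank0 row2 -> MISS (open row2); precharges=5
Acc 9: bank0 row0 -> MISS (open row0); precharges=6
Acc 10: bank1 row0 -> MISS (open row0); precharges=7
Acc 11: bank1 row2 -> MISS (open row2); precharges=8
Acc 12: bank1 row1 -> MISS (open row1); precharges=9

Answer: M M M M M H M M M M M M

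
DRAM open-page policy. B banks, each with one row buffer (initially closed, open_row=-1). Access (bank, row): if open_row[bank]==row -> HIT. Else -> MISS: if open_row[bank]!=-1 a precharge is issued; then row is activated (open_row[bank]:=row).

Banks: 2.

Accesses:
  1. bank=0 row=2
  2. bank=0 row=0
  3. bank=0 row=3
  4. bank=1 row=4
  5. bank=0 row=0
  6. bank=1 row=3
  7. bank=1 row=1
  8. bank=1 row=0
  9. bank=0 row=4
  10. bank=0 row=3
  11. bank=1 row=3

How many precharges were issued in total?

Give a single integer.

Acc 1: bank0 row2 -> MISS (open row2); precharges=0
Acc 2: bank0 row0 -> MISS (open row0); precharges=1
Acc 3: bank0 row3 -> MISS (open row3); precharges=2
Acc 4: bank1 row4 -> MISS (open row4); precharges=2
Acc 5: bank0 row0 -> MISS (open row0); precharges=3
Acc 6: bank1 row3 -> MISS (open row3); precharges=4
Acc 7: bank1 row1 -> MISS (open row1); precharges=5
Acc 8: bank1 row0 -> MISS (open row0); precharges=6
Acc 9: bank0 row4 -> MISS (open row4); precharges=7
Acc 10: bank0 row3 -> MISS (open row3); precharges=8
Acc 11: bank1 row3 -> MISS (open row3); precharges=9

Answer: 9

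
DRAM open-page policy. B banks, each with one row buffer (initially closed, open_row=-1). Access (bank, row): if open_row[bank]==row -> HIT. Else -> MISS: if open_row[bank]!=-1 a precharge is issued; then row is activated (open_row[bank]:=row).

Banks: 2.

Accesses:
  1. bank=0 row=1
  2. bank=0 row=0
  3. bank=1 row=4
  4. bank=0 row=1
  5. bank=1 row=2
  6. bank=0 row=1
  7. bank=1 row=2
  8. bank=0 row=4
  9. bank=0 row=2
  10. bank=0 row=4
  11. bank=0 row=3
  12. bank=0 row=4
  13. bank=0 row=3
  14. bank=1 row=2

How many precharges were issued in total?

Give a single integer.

Answer: 9

Derivation:
Acc 1: bank0 row1 -> MISS (open row1); precharges=0
Acc 2: bank0 row0 -> MISS (open row0); precharges=1
Acc 3: bank1 row4 -> MISS (open row4); precharges=1
Acc 4: bank0 row1 -> MISS (open row1); precharges=2
Acc 5: bank1 row2 -> MISS (open row2); precharges=3
Acc 6: bank0 row1 -> HIT
Acc 7: bank1 row2 -> HIT
Acc 8: bank0 row4 -> MISS (open row4); precharges=4
Acc 9: bank0 row2 -> MISS (open row2); precharges=5
Acc 10: bank0 row4 -> MISS (open row4); precharges=6
Acc 11: bank0 row3 -> MISS (open row3); precharges=7
Acc 12: bank0 row4 -> MISS (open row4); precharges=8
Acc 13: bank0 row3 -> MISS (open row3); precharges=9
Acc 14: bank1 row2 -> HIT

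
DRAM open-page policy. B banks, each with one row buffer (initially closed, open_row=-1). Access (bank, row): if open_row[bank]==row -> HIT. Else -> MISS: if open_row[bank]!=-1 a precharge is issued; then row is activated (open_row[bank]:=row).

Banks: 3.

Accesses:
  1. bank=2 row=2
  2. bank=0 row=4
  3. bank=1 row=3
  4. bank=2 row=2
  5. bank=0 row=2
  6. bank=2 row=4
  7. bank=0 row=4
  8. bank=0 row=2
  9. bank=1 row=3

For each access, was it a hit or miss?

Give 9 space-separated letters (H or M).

Acc 1: bank2 row2 -> MISS (open row2); precharges=0
Acc 2: bank0 row4 -> MISS (open row4); precharges=0
Acc 3: bank1 row3 -> MISS (open row3); precharges=0
Acc 4: bank2 row2 -> HIT
Acc 5: bank0 row2 -> MISS (open row2); precharges=1
Acc 6: bank2 row4 -> MISS (open row4); precharges=2
Acc 7: bank0 row4 -> MISS (open row4); precharges=3
Acc 8: bank0 row2 -> MISS (open row2); precharges=4
Acc 9: bank1 row3 -> HIT

Answer: M M M H M M M M H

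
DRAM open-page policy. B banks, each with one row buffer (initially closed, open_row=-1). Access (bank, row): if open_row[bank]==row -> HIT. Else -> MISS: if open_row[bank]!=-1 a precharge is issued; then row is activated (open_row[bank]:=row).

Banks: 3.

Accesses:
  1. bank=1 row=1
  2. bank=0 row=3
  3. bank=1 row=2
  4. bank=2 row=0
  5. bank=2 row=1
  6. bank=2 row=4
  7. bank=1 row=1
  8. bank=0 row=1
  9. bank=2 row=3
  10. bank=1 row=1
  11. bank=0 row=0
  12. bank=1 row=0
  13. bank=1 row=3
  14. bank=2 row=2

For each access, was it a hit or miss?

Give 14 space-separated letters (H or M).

Acc 1: bank1 row1 -> MISS (open row1); precharges=0
Acc 2: bank0 row3 -> MISS (open row3); precharges=0
Acc 3: bank1 row2 -> MISS (open row2); precharges=1
Acc 4: bank2 row0 -> MISS (open row0); precharges=1
Acc 5: bank2 row1 -> MISS (open row1); precharges=2
Acc 6: bank2 row4 -> MISS (open row4); precharges=3
Acc 7: bank1 row1 -> MISS (open row1); precharges=4
Acc 8: bank0 row1 -> MISS (open row1); precharges=5
Acc 9: bank2 row3 -> MISS (open row3); precharges=6
Acc 10: bank1 row1 -> HIT
Acc 11: bank0 row0 -> MISS (open row0); precharges=7
Acc 12: bank1 row0 -> MISS (open row0); precharges=8
Acc 13: bank1 row3 -> MISS (open row3); precharges=9
Acc 14: bank2 row2 -> MISS (open row2); precharges=10

Answer: M M M M M M M M M H M M M M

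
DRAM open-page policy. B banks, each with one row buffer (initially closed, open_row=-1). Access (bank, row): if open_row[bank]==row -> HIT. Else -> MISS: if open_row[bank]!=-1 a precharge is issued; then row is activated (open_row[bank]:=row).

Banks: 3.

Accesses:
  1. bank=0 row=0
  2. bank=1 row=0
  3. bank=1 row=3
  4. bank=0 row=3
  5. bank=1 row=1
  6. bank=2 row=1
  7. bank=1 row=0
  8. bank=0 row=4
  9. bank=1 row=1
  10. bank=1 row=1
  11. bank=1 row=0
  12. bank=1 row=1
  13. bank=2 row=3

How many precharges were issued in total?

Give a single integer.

Acc 1: bank0 row0 -> MISS (open row0); precharges=0
Acc 2: bank1 row0 -> MISS (open row0); precharges=0
Acc 3: bank1 row3 -> MISS (open row3); precharges=1
Acc 4: bank0 row3 -> MISS (open row3); precharges=2
Acc 5: bank1 row1 -> MISS (open row1); precharges=3
Acc 6: bank2 row1 -> MISS (open row1); precharges=3
Acc 7: bank1 row0 -> MISS (open row0); precharges=4
Acc 8: bank0 row4 -> MISS (open row4); precharges=5
Acc 9: bank1 row1 -> MISS (open row1); precharges=6
Acc 10: bank1 row1 -> HIT
Acc 11: bank1 row0 -> MISS (open row0); precharges=7
Acc 12: bank1 row1 -> MISS (open row1); precharges=8
Acc 13: bank2 row3 -> MISS (open row3); precharges=9

Answer: 9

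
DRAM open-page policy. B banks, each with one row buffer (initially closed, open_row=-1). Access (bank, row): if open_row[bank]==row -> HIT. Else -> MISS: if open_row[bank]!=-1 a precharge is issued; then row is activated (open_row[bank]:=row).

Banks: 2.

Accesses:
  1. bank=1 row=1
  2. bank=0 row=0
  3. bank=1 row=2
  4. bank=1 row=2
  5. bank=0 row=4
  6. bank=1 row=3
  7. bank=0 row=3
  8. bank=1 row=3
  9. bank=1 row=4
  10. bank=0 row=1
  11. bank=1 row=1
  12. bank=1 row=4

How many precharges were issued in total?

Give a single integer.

Acc 1: bank1 row1 -> MISS (open row1); precharges=0
Acc 2: bank0 row0 -> MISS (open row0); precharges=0
Acc 3: bank1 row2 -> MISS (open row2); precharges=1
Acc 4: bank1 row2 -> HIT
Acc 5: bank0 row4 -> MISS (open row4); precharges=2
Acc 6: bank1 row3 -> MISS (open row3); precharges=3
Acc 7: bank0 row3 -> MISS (open row3); precharges=4
Acc 8: bank1 row3 -> HIT
Acc 9: bank1 row4 -> MISS (open row4); precharges=5
Acc 10: bank0 row1 -> MISS (open row1); precharges=6
Acc 11: bank1 row1 -> MISS (open row1); precharges=7
Acc 12: bank1 row4 -> MISS (open row4); precharges=8

Answer: 8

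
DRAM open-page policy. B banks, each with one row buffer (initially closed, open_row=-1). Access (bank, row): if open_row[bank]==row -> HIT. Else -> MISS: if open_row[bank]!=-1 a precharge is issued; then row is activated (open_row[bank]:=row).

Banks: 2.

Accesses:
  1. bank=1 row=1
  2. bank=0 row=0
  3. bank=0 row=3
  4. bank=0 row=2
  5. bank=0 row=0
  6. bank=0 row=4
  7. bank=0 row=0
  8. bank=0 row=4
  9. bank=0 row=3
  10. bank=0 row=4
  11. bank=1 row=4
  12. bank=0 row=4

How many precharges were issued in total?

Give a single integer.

Answer: 9

Derivation:
Acc 1: bank1 row1 -> MISS (open row1); precharges=0
Acc 2: bank0 row0 -> MISS (open row0); precharges=0
Acc 3: bank0 row3 -> MISS (open row3); precharges=1
Acc 4: bank0 row2 -> MISS (open row2); precharges=2
Acc 5: bank0 row0 -> MISS (open row0); precharges=3
Acc 6: bank0 row4 -> MISS (open row4); precharges=4
Acc 7: bank0 row0 -> MISS (open row0); precharges=5
Acc 8: bank0 row4 -> MISS (open row4); precharges=6
Acc 9: bank0 row3 -> MISS (open row3); precharges=7
Acc 10: bank0 row4 -> MISS (open row4); precharges=8
Acc 11: bank1 row4 -> MISS (open row4); precharges=9
Acc 12: bank0 row4 -> HIT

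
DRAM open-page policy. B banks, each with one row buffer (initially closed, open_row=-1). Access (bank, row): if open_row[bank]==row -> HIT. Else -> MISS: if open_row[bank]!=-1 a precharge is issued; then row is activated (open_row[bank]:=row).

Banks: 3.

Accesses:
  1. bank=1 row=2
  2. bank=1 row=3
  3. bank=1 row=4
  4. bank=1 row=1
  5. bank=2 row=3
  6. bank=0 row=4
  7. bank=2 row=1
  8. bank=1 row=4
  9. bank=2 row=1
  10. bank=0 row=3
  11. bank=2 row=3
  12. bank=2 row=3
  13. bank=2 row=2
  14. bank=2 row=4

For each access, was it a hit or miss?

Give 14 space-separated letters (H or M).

Answer: M M M M M M M M H M M H M M

Derivation:
Acc 1: bank1 row2 -> MISS (open row2); precharges=0
Acc 2: bank1 row3 -> MISS (open row3); precharges=1
Acc 3: bank1 row4 -> MISS (open row4); precharges=2
Acc 4: bank1 row1 -> MISS (open row1); precharges=3
Acc 5: bank2 row3 -> MISS (open row3); precharges=3
Acc 6: bank0 row4 -> MISS (open row4); precharges=3
Acc 7: bank2 row1 -> MISS (open row1); precharges=4
Acc 8: bank1 row4 -> MISS (open row4); precharges=5
Acc 9: bank2 row1 -> HIT
Acc 10: bank0 row3 -> MISS (open row3); precharges=6
Acc 11: bank2 row3 -> MISS (open row3); precharges=7
Acc 12: bank2 row3 -> HIT
Acc 13: bank2 row2 -> MISS (open row2); precharges=8
Acc 14: bank2 row4 -> MISS (open row4); precharges=9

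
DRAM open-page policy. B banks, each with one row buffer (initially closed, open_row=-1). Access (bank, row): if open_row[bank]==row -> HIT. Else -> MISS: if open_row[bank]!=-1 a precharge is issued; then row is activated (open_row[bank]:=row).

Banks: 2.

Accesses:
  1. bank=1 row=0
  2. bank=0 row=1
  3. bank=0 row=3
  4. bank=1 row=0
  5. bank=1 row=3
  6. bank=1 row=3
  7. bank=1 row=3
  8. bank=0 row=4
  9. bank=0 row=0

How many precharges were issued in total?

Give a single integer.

Acc 1: bank1 row0 -> MISS (open row0); precharges=0
Acc 2: bank0 row1 -> MISS (open row1); precharges=0
Acc 3: bank0 row3 -> MISS (open row3); precharges=1
Acc 4: bank1 row0 -> HIT
Acc 5: bank1 row3 -> MISS (open row3); precharges=2
Acc 6: bank1 row3 -> HIT
Acc 7: bank1 row3 -> HIT
Acc 8: bank0 row4 -> MISS (open row4); precharges=3
Acc 9: bank0 row0 -> MISS (open row0); precharges=4

Answer: 4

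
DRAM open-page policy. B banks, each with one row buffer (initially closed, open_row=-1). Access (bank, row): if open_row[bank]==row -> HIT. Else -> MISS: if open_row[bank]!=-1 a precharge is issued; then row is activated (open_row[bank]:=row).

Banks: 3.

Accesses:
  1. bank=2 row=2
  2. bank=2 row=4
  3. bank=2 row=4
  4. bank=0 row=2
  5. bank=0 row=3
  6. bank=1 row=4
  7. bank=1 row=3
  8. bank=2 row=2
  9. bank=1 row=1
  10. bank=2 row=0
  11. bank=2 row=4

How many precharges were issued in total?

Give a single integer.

Answer: 7

Derivation:
Acc 1: bank2 row2 -> MISS (open row2); precharges=0
Acc 2: bank2 row4 -> MISS (open row4); precharges=1
Acc 3: bank2 row4 -> HIT
Acc 4: bank0 row2 -> MISS (open row2); precharges=1
Acc 5: bank0 row3 -> MISS (open row3); precharges=2
Acc 6: bank1 row4 -> MISS (open row4); precharges=2
Acc 7: bank1 row3 -> MISS (open row3); precharges=3
Acc 8: bank2 row2 -> MISS (open row2); precharges=4
Acc 9: bank1 row1 -> MISS (open row1); precharges=5
Acc 10: bank2 row0 -> MISS (open row0); precharges=6
Acc 11: bank2 row4 -> MISS (open row4); precharges=7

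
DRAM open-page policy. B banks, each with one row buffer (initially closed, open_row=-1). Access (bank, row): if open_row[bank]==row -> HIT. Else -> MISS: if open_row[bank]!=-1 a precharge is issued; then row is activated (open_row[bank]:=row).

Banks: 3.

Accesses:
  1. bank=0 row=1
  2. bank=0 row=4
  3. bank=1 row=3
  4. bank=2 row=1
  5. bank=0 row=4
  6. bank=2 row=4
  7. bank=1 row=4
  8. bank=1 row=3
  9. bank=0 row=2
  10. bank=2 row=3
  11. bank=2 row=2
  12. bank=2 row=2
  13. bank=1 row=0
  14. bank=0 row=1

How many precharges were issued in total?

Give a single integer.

Acc 1: bank0 row1 -> MISS (open row1); precharges=0
Acc 2: bank0 row4 -> MISS (open row4); precharges=1
Acc 3: bank1 row3 -> MISS (open row3); precharges=1
Acc 4: bank2 row1 -> MISS (open row1); precharges=1
Acc 5: bank0 row4 -> HIT
Acc 6: bank2 row4 -> MISS (open row4); precharges=2
Acc 7: bank1 row4 -> MISS (open row4); precharges=3
Acc 8: bank1 row3 -> MISS (open row3); precharges=4
Acc 9: bank0 row2 -> MISS (open row2); precharges=5
Acc 10: bank2 row3 -> MISS (open row3); precharges=6
Acc 11: bank2 row2 -> MISS (open row2); precharges=7
Acc 12: bank2 row2 -> HIT
Acc 13: bank1 row0 -> MISS (open row0); precharges=8
Acc 14: bank0 row1 -> MISS (open row1); precharges=9

Answer: 9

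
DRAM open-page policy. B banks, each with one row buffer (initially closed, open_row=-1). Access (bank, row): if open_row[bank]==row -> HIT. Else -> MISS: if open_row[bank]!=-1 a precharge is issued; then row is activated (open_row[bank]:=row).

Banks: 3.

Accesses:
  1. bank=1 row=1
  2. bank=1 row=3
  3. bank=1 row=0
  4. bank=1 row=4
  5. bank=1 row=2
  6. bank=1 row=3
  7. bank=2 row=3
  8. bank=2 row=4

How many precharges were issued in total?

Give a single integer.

Answer: 6

Derivation:
Acc 1: bank1 row1 -> MISS (open row1); precharges=0
Acc 2: bank1 row3 -> MISS (open row3); precharges=1
Acc 3: bank1 row0 -> MISS (open row0); precharges=2
Acc 4: bank1 row4 -> MISS (open row4); precharges=3
Acc 5: bank1 row2 -> MISS (open row2); precharges=4
Acc 6: bank1 row3 -> MISS (open row3); precharges=5
Acc 7: bank2 row3 -> MISS (open row3); precharges=5
Acc 8: bank2 row4 -> MISS (open row4); precharges=6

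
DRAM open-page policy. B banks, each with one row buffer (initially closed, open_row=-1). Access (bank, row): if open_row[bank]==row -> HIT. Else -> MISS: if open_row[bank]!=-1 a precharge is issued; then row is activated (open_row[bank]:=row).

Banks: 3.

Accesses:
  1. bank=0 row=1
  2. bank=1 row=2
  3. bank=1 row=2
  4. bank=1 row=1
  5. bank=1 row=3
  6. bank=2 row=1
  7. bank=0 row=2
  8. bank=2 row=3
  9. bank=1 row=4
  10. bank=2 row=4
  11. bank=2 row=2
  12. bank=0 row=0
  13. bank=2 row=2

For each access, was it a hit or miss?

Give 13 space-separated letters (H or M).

Acc 1: bank0 row1 -> MISS (open row1); precharges=0
Acc 2: bank1 row2 -> MISS (open row2); precharges=0
Acc 3: bank1 row2 -> HIT
Acc 4: bank1 row1 -> MISS (open row1); precharges=1
Acc 5: bank1 row3 -> MISS (open row3); precharges=2
Acc 6: bank2 row1 -> MISS (open row1); precharges=2
Acc 7: bank0 row2 -> MISS (open row2); precharges=3
Acc 8: bank2 row3 -> MISS (open row3); precharges=4
Acc 9: bank1 row4 -> MISS (open row4); precharges=5
Acc 10: bank2 row4 -> MISS (open row4); precharges=6
Acc 11: bank2 row2 -> MISS (open row2); precharges=7
Acc 12: bank0 row0 -> MISS (open row0); precharges=8
Acc 13: bank2 row2 -> HIT

Answer: M M H M M M M M M M M M H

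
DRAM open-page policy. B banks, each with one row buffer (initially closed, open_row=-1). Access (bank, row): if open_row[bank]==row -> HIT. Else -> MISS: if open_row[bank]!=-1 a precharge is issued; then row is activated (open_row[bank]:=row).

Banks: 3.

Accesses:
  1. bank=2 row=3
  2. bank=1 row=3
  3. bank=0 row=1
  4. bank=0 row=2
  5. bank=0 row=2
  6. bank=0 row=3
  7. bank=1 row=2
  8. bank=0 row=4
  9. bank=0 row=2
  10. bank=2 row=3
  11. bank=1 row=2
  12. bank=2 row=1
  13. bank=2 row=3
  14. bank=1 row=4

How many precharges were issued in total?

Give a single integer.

Acc 1: bank2 row3 -> MISS (open row3); precharges=0
Acc 2: bank1 row3 -> MISS (open row3); precharges=0
Acc 3: bank0 row1 -> MISS (open row1); precharges=0
Acc 4: bank0 row2 -> MISS (open row2); precharges=1
Acc 5: bank0 row2 -> HIT
Acc 6: bank0 row3 -> MISS (open row3); precharges=2
Acc 7: bank1 row2 -> MISS (open row2); precharges=3
Acc 8: bank0 row4 -> MISS (open row4); precharges=4
Acc 9: bank0 row2 -> MISS (open row2); precharges=5
Acc 10: bank2 row3 -> HIT
Acc 11: bank1 row2 -> HIT
Acc 12: bank2 row1 -> MISS (open row1); precharges=6
Acc 13: bank2 row3 -> MISS (open row3); precharges=7
Acc 14: bank1 row4 -> MISS (open row4); precharges=8

Answer: 8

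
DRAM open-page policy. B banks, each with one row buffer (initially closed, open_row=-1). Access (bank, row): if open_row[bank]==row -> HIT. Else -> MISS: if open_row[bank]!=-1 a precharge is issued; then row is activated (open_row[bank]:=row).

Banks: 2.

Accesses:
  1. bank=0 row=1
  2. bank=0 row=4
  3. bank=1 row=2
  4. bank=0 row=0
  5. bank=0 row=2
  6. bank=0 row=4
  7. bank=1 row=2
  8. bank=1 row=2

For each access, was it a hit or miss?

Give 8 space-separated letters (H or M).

Acc 1: bank0 row1 -> MISS (open row1); precharges=0
Acc 2: bank0 row4 -> MISS (open row4); precharges=1
Acc 3: bank1 row2 -> MISS (open row2); precharges=1
Acc 4: bank0 row0 -> MISS (open row0); precharges=2
Acc 5: bank0 row2 -> MISS (open row2); precharges=3
Acc 6: bank0 row4 -> MISS (open row4); precharges=4
Acc 7: bank1 row2 -> HIT
Acc 8: bank1 row2 -> HIT

Answer: M M M M M M H H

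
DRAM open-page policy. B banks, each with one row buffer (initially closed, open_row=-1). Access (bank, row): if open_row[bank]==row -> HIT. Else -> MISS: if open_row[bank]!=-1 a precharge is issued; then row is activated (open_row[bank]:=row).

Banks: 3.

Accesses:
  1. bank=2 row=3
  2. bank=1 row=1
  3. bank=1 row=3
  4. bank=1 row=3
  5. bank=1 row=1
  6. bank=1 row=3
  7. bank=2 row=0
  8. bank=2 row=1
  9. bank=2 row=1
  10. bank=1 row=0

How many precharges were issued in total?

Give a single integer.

Acc 1: bank2 row3 -> MISS (open row3); precharges=0
Acc 2: bank1 row1 -> MISS (open row1); precharges=0
Acc 3: bank1 row3 -> MISS (open row3); precharges=1
Acc 4: bank1 row3 -> HIT
Acc 5: bank1 row1 -> MISS (open row1); precharges=2
Acc 6: bank1 row3 -> MISS (open row3); precharges=3
Acc 7: bank2 row0 -> MISS (open row0); precharges=4
Acc 8: bank2 row1 -> MISS (open row1); precharges=5
Acc 9: bank2 row1 -> HIT
Acc 10: bank1 row0 -> MISS (open row0); precharges=6

Answer: 6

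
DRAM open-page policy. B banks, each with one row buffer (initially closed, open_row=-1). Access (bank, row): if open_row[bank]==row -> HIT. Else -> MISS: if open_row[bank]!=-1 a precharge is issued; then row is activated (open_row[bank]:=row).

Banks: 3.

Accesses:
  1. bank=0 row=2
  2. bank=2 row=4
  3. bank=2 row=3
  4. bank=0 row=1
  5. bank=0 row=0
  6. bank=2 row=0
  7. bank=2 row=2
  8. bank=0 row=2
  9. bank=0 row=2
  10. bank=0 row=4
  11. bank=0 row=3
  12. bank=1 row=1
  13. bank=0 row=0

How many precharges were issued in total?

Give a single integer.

Acc 1: bank0 row2 -> MISS (open row2); precharges=0
Acc 2: bank2 row4 -> MISS (open row4); precharges=0
Acc 3: bank2 row3 -> MISS (open row3); precharges=1
Acc 4: bank0 row1 -> MISS (open row1); precharges=2
Acc 5: bank0 row0 -> MISS (open row0); precharges=3
Acc 6: bank2 row0 -> MISS (open row0); precharges=4
Acc 7: bank2 row2 -> MISS (open row2); precharges=5
Acc 8: bank0 row2 -> MISS (open row2); precharges=6
Acc 9: bank0 row2 -> HIT
Acc 10: bank0 row4 -> MISS (open row4); precharges=7
Acc 11: bank0 row3 -> MISS (open row3); precharges=8
Acc 12: bank1 row1 -> MISS (open row1); precharges=8
Acc 13: bank0 row0 -> MISS (open row0); precharges=9

Answer: 9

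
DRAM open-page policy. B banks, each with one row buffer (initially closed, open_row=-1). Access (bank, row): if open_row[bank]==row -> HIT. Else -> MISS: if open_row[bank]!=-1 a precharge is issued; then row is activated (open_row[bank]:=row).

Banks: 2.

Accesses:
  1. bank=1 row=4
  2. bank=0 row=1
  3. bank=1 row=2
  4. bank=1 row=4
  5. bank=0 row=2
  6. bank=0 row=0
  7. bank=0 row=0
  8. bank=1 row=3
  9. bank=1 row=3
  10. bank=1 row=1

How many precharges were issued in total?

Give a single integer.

Acc 1: bank1 row4 -> MISS (open row4); precharges=0
Acc 2: bank0 row1 -> MISS (open row1); precharges=0
Acc 3: bank1 row2 -> MISS (open row2); precharges=1
Acc 4: bank1 row4 -> MISS (open row4); precharges=2
Acc 5: bank0 row2 -> MISS (open row2); precharges=3
Acc 6: bank0 row0 -> MISS (open row0); precharges=4
Acc 7: bank0 row0 -> HIT
Acc 8: bank1 row3 -> MISS (open row3); precharges=5
Acc 9: bank1 row3 -> HIT
Acc 10: bank1 row1 -> MISS (open row1); precharges=6

Answer: 6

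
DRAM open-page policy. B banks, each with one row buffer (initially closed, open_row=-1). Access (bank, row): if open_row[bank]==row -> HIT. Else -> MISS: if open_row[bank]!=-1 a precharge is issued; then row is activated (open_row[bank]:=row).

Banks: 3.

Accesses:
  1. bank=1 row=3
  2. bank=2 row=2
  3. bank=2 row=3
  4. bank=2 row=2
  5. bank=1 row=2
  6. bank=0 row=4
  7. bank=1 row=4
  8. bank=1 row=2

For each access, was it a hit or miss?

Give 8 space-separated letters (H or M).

Acc 1: bank1 row3 -> MISS (open row3); precharges=0
Acc 2: bank2 row2 -> MISS (open row2); precharges=0
Acc 3: bank2 row3 -> MISS (open row3); precharges=1
Acc 4: bank2 row2 -> MISS (open row2); precharges=2
Acc 5: bank1 row2 -> MISS (open row2); precharges=3
Acc 6: bank0 row4 -> MISS (open row4); precharges=3
Acc 7: bank1 row4 -> MISS (open row4); precharges=4
Acc 8: bank1 row2 -> MISS (open row2); precharges=5

Answer: M M M M M M M M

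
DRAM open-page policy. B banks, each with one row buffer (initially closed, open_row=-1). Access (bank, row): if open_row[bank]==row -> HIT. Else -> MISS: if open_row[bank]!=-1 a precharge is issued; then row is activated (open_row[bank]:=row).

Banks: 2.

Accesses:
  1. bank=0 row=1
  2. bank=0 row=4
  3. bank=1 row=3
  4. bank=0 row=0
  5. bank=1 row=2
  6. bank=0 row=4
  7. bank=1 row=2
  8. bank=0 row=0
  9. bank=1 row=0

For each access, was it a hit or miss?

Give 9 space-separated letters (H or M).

Answer: M M M M M M H M M

Derivation:
Acc 1: bank0 row1 -> MISS (open row1); precharges=0
Acc 2: bank0 row4 -> MISS (open row4); precharges=1
Acc 3: bank1 row3 -> MISS (open row3); precharges=1
Acc 4: bank0 row0 -> MISS (open row0); precharges=2
Acc 5: bank1 row2 -> MISS (open row2); precharges=3
Acc 6: bank0 row4 -> MISS (open row4); precharges=4
Acc 7: bank1 row2 -> HIT
Acc 8: bank0 row0 -> MISS (open row0); precharges=5
Acc 9: bank1 row0 -> MISS (open row0); precharges=6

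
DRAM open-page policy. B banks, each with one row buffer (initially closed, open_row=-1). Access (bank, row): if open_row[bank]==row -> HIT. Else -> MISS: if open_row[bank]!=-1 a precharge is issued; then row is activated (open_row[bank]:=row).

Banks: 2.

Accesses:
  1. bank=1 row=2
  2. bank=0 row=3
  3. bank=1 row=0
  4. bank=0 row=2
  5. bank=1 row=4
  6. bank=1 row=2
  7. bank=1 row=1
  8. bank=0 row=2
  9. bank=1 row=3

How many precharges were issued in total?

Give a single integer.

Acc 1: bank1 row2 -> MISS (open row2); precharges=0
Acc 2: bank0 row3 -> MISS (open row3); precharges=0
Acc 3: bank1 row0 -> MISS (open row0); precharges=1
Acc 4: bank0 row2 -> MISS (open row2); precharges=2
Acc 5: bank1 row4 -> MISS (open row4); precharges=3
Acc 6: bank1 row2 -> MISS (open row2); precharges=4
Acc 7: bank1 row1 -> MISS (open row1); precharges=5
Acc 8: bank0 row2 -> HIT
Acc 9: bank1 row3 -> MISS (open row3); precharges=6

Answer: 6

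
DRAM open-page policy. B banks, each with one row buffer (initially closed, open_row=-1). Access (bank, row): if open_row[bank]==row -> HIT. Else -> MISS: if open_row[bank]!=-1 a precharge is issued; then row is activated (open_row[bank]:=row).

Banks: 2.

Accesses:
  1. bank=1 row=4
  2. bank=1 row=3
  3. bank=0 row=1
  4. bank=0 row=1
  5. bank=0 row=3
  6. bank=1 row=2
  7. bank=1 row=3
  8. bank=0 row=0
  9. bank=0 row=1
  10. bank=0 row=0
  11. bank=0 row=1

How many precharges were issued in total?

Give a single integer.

Acc 1: bank1 row4 -> MISS (open row4); precharges=0
Acc 2: bank1 row3 -> MISS (open row3); precharges=1
Acc 3: bank0 row1 -> MISS (open row1); precharges=1
Acc 4: bank0 row1 -> HIT
Acc 5: bank0 row3 -> MISS (open row3); precharges=2
Acc 6: bank1 row2 -> MISS (open row2); precharges=3
Acc 7: bank1 row3 -> MISS (open row3); precharges=4
Acc 8: bank0 row0 -> MISS (open row0); precharges=5
Acc 9: bank0 row1 -> MISS (open row1); precharges=6
Acc 10: bank0 row0 -> MISS (open row0); precharges=7
Acc 11: bank0 row1 -> MISS (open row1); precharges=8

Answer: 8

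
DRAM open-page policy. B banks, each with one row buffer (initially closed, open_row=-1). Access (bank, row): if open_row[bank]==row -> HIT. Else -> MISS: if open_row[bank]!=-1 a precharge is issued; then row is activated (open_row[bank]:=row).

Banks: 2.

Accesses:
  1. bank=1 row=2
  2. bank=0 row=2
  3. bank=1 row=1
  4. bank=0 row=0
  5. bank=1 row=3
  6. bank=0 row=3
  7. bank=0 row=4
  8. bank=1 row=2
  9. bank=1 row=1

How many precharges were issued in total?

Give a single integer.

Answer: 7

Derivation:
Acc 1: bank1 row2 -> MISS (open row2); precharges=0
Acc 2: bank0 row2 -> MISS (open row2); precharges=0
Acc 3: bank1 row1 -> MISS (open row1); precharges=1
Acc 4: bank0 row0 -> MISS (open row0); precharges=2
Acc 5: bank1 row3 -> MISS (open row3); precharges=3
Acc 6: bank0 row3 -> MISS (open row3); precharges=4
Acc 7: bank0 row4 -> MISS (open row4); precharges=5
Acc 8: bank1 row2 -> MISS (open row2); precharges=6
Acc 9: bank1 row1 -> MISS (open row1); precharges=7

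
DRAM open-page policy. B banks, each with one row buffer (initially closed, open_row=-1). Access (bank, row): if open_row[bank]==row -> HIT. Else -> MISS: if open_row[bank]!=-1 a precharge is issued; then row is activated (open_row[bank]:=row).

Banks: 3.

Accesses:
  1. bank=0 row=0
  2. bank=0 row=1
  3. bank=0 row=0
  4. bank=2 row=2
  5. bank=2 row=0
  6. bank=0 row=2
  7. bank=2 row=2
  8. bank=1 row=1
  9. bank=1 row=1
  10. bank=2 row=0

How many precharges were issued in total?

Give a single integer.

Acc 1: bank0 row0 -> MISS (open row0); precharges=0
Acc 2: bank0 row1 -> MISS (open row1); precharges=1
Acc 3: bank0 row0 -> MISS (open row0); precharges=2
Acc 4: bank2 row2 -> MISS (open row2); precharges=2
Acc 5: bank2 row0 -> MISS (open row0); precharges=3
Acc 6: bank0 row2 -> MISS (open row2); precharges=4
Acc 7: bank2 row2 -> MISS (open row2); precharges=5
Acc 8: bank1 row1 -> MISS (open row1); precharges=5
Acc 9: bank1 row1 -> HIT
Acc 10: bank2 row0 -> MISS (open row0); precharges=6

Answer: 6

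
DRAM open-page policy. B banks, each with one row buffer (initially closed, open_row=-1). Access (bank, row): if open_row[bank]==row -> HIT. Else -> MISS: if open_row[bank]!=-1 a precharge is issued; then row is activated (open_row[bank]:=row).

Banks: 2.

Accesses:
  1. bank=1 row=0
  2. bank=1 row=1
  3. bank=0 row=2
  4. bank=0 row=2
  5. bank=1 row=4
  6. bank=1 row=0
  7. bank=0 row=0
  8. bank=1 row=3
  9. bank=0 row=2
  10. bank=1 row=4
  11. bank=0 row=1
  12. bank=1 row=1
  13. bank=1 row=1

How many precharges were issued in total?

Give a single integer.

Acc 1: bank1 row0 -> MISS (open row0); precharges=0
Acc 2: bank1 row1 -> MISS (open row1); precharges=1
Acc 3: bank0 row2 -> MISS (open row2); precharges=1
Acc 4: bank0 row2 -> HIT
Acc 5: bank1 row4 -> MISS (open row4); precharges=2
Acc 6: bank1 row0 -> MISS (open row0); precharges=3
Acc 7: bank0 row0 -> MISS (open row0); precharges=4
Acc 8: bank1 row3 -> MISS (open row3); precharges=5
Acc 9: bank0 row2 -> MISS (open row2); precharges=6
Acc 10: bank1 row4 -> MISS (open row4); precharges=7
Acc 11: bank0 row1 -> MISS (open row1); precharges=8
Acc 12: bank1 row1 -> MISS (open row1); precharges=9
Acc 13: bank1 row1 -> HIT

Answer: 9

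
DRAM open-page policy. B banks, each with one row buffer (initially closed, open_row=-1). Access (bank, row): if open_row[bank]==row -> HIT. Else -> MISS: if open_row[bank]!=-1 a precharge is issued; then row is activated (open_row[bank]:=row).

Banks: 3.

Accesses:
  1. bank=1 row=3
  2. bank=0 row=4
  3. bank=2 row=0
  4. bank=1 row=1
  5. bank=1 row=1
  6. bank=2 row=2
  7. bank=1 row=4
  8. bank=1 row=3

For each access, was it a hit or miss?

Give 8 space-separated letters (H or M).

Answer: M M M M H M M M

Derivation:
Acc 1: bank1 row3 -> MISS (open row3); precharges=0
Acc 2: bank0 row4 -> MISS (open row4); precharges=0
Acc 3: bank2 row0 -> MISS (open row0); precharges=0
Acc 4: bank1 row1 -> MISS (open row1); precharges=1
Acc 5: bank1 row1 -> HIT
Acc 6: bank2 row2 -> MISS (open row2); precharges=2
Acc 7: bank1 row4 -> MISS (open row4); precharges=3
Acc 8: bank1 row3 -> MISS (open row3); precharges=4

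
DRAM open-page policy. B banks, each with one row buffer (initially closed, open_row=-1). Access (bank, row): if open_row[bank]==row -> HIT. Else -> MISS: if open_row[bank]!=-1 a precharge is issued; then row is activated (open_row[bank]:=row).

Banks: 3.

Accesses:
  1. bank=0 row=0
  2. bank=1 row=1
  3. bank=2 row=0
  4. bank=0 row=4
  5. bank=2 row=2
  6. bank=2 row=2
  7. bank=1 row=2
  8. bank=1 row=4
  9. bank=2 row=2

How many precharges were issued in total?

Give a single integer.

Acc 1: bank0 row0 -> MISS (open row0); precharges=0
Acc 2: bank1 row1 -> MISS (open row1); precharges=0
Acc 3: bank2 row0 -> MISS (open row0); precharges=0
Acc 4: bank0 row4 -> MISS (open row4); precharges=1
Acc 5: bank2 row2 -> MISS (open row2); precharges=2
Acc 6: bank2 row2 -> HIT
Acc 7: bank1 row2 -> MISS (open row2); precharges=3
Acc 8: bank1 row4 -> MISS (open row4); precharges=4
Acc 9: bank2 row2 -> HIT

Answer: 4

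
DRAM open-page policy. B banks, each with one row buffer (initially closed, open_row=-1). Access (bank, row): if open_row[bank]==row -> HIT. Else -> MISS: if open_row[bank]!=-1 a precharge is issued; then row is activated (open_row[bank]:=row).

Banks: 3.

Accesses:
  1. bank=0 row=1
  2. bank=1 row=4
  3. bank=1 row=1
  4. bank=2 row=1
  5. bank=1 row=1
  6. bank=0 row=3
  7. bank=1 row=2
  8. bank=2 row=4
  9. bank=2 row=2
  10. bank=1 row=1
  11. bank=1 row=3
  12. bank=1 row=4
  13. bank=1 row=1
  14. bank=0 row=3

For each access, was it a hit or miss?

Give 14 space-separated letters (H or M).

Answer: M M M M H M M M M M M M M H

Derivation:
Acc 1: bank0 row1 -> MISS (open row1); precharges=0
Acc 2: bank1 row4 -> MISS (open row4); precharges=0
Acc 3: bank1 row1 -> MISS (open row1); precharges=1
Acc 4: bank2 row1 -> MISS (open row1); precharges=1
Acc 5: bank1 row1 -> HIT
Acc 6: bank0 row3 -> MISS (open row3); precharges=2
Acc 7: bank1 row2 -> MISS (open row2); precharges=3
Acc 8: bank2 row4 -> MISS (open row4); precharges=4
Acc 9: bank2 row2 -> MISS (open row2); precharges=5
Acc 10: bank1 row1 -> MISS (open row1); precharges=6
Acc 11: bank1 row3 -> MISS (open row3); precharges=7
Acc 12: bank1 row4 -> MISS (open row4); precharges=8
Acc 13: bank1 row1 -> MISS (open row1); precharges=9
Acc 14: bank0 row3 -> HIT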